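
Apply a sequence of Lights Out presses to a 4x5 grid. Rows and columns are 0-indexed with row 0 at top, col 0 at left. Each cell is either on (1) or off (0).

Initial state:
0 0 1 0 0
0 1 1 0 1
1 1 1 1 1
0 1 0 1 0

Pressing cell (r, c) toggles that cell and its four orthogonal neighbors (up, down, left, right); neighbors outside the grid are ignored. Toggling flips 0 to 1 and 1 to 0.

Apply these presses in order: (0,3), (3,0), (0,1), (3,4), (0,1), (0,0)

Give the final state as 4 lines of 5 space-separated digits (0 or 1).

Answer: 1 1 0 1 1
1 1 1 1 1
0 1 1 1 0
1 0 0 0 1

Derivation:
After press 1 at (0,3):
0 0 0 1 1
0 1 1 1 1
1 1 1 1 1
0 1 0 1 0

After press 2 at (3,0):
0 0 0 1 1
0 1 1 1 1
0 1 1 1 1
1 0 0 1 0

After press 3 at (0,1):
1 1 1 1 1
0 0 1 1 1
0 1 1 1 1
1 0 0 1 0

After press 4 at (3,4):
1 1 1 1 1
0 0 1 1 1
0 1 1 1 0
1 0 0 0 1

After press 5 at (0,1):
0 0 0 1 1
0 1 1 1 1
0 1 1 1 0
1 0 0 0 1

After press 6 at (0,0):
1 1 0 1 1
1 1 1 1 1
0 1 1 1 0
1 0 0 0 1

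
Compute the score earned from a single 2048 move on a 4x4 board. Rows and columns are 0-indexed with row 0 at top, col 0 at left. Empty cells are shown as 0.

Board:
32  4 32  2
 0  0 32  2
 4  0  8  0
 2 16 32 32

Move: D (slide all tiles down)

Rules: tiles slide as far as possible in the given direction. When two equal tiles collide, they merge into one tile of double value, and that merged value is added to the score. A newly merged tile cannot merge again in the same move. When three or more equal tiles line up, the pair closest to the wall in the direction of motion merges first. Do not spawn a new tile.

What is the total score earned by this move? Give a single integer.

Answer: 68

Derivation:
Slide down:
col 0: [32, 0, 4, 2] -> [0, 32, 4, 2]  score +0 (running 0)
col 1: [4, 0, 0, 16] -> [0, 0, 4, 16]  score +0 (running 0)
col 2: [32, 32, 8, 32] -> [0, 64, 8, 32]  score +64 (running 64)
col 3: [2, 2, 0, 32] -> [0, 0, 4, 32]  score +4 (running 68)
Board after move:
 0  0  0  0
32  0 64  0
 4  4  8  4
 2 16 32 32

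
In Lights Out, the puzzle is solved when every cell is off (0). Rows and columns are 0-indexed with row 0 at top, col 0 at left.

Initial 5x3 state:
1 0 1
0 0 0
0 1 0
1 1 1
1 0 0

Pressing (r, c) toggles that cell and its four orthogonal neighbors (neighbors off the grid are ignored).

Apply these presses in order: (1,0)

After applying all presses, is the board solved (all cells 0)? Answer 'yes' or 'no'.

After press 1 at (1,0):
0 0 1
1 1 0
1 1 0
1 1 1
1 0 0

Lights still on: 9

Answer: no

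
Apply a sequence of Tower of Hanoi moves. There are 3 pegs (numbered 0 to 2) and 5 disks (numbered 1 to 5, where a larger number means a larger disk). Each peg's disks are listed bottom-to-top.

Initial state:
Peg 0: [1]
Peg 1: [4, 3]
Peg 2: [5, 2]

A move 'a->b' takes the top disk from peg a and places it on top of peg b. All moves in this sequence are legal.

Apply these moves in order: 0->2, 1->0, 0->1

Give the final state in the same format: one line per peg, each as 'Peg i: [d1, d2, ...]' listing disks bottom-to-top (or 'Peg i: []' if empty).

Answer: Peg 0: []
Peg 1: [4, 3]
Peg 2: [5, 2, 1]

Derivation:
After move 1 (0->2):
Peg 0: []
Peg 1: [4, 3]
Peg 2: [5, 2, 1]

After move 2 (1->0):
Peg 0: [3]
Peg 1: [4]
Peg 2: [5, 2, 1]

After move 3 (0->1):
Peg 0: []
Peg 1: [4, 3]
Peg 2: [5, 2, 1]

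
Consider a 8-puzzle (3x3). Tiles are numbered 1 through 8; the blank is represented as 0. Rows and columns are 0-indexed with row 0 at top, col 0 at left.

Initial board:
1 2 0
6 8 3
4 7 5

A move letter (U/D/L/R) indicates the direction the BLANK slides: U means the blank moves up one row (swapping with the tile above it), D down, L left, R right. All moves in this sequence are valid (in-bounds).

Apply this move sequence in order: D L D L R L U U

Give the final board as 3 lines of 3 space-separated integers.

After move 1 (D):
1 2 3
6 8 0
4 7 5

After move 2 (L):
1 2 3
6 0 8
4 7 5

After move 3 (D):
1 2 3
6 7 8
4 0 5

After move 4 (L):
1 2 3
6 7 8
0 4 5

After move 5 (R):
1 2 3
6 7 8
4 0 5

After move 6 (L):
1 2 3
6 7 8
0 4 5

After move 7 (U):
1 2 3
0 7 8
6 4 5

After move 8 (U):
0 2 3
1 7 8
6 4 5

Answer: 0 2 3
1 7 8
6 4 5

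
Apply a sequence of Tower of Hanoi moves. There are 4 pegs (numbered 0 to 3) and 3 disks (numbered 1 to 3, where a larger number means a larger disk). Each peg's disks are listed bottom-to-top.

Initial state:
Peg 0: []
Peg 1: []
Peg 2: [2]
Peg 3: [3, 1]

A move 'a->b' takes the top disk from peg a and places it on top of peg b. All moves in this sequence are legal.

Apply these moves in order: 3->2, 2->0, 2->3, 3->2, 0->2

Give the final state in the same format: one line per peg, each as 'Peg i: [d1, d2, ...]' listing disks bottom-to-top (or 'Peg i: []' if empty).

Answer: Peg 0: []
Peg 1: []
Peg 2: [2, 1]
Peg 3: [3]

Derivation:
After move 1 (3->2):
Peg 0: []
Peg 1: []
Peg 2: [2, 1]
Peg 3: [3]

After move 2 (2->0):
Peg 0: [1]
Peg 1: []
Peg 2: [2]
Peg 3: [3]

After move 3 (2->3):
Peg 0: [1]
Peg 1: []
Peg 2: []
Peg 3: [3, 2]

After move 4 (3->2):
Peg 0: [1]
Peg 1: []
Peg 2: [2]
Peg 3: [3]

After move 5 (0->2):
Peg 0: []
Peg 1: []
Peg 2: [2, 1]
Peg 3: [3]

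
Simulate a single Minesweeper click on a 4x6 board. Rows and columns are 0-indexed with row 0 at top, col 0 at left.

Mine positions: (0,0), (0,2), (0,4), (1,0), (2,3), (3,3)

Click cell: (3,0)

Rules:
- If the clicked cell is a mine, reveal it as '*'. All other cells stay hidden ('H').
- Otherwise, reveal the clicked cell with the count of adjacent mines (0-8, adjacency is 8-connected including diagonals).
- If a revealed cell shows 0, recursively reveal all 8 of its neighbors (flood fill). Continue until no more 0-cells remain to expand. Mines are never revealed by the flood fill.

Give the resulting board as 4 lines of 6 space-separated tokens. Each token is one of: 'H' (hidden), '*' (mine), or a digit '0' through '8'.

H H H H H H
H H H H H H
1 1 2 H H H
0 0 2 H H H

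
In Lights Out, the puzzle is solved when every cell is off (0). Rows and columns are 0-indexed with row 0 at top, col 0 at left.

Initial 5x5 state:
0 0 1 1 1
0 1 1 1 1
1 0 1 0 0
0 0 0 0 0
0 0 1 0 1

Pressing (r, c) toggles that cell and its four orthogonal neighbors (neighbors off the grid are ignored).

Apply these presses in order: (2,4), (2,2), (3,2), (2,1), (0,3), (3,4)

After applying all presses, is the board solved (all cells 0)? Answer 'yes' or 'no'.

Answer: yes

Derivation:
After press 1 at (2,4):
0 0 1 1 1
0 1 1 1 0
1 0 1 1 1
0 0 0 0 1
0 0 1 0 1

After press 2 at (2,2):
0 0 1 1 1
0 1 0 1 0
1 1 0 0 1
0 0 1 0 1
0 0 1 0 1

After press 3 at (3,2):
0 0 1 1 1
0 1 0 1 0
1 1 1 0 1
0 1 0 1 1
0 0 0 0 1

After press 4 at (2,1):
0 0 1 1 1
0 0 0 1 0
0 0 0 0 1
0 0 0 1 1
0 0 0 0 1

After press 5 at (0,3):
0 0 0 0 0
0 0 0 0 0
0 0 0 0 1
0 0 0 1 1
0 0 0 0 1

After press 6 at (3,4):
0 0 0 0 0
0 0 0 0 0
0 0 0 0 0
0 0 0 0 0
0 0 0 0 0

Lights still on: 0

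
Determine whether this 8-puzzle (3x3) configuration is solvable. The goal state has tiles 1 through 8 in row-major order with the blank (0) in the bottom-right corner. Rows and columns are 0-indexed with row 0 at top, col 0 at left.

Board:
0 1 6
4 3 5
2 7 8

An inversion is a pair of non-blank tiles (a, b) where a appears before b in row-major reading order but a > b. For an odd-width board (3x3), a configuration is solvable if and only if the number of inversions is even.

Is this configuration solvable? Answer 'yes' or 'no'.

Inversions (pairs i<j in row-major order where tile[i] > tile[j] > 0): 8
8 is even, so the puzzle is solvable.

Answer: yes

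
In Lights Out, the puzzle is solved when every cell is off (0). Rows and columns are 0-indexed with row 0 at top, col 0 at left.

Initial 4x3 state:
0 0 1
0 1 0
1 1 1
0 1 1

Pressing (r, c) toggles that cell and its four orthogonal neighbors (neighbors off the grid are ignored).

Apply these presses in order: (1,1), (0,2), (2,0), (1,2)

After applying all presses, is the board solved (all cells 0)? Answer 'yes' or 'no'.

Answer: no

Derivation:
After press 1 at (1,1):
0 1 1
1 0 1
1 0 1
0 1 1

After press 2 at (0,2):
0 0 0
1 0 0
1 0 1
0 1 1

After press 3 at (2,0):
0 0 0
0 0 0
0 1 1
1 1 1

After press 4 at (1,2):
0 0 1
0 1 1
0 1 0
1 1 1

Lights still on: 7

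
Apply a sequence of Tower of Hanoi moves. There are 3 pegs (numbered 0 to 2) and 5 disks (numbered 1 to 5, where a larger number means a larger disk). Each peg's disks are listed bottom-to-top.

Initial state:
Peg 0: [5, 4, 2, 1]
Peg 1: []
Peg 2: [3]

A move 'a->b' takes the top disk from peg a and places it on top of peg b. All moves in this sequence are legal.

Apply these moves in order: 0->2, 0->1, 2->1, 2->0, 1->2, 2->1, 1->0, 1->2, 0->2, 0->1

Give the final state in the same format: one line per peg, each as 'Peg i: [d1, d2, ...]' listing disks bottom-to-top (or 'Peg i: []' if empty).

Answer: Peg 0: [5, 4]
Peg 1: [3]
Peg 2: [2, 1]

Derivation:
After move 1 (0->2):
Peg 0: [5, 4, 2]
Peg 1: []
Peg 2: [3, 1]

After move 2 (0->1):
Peg 0: [5, 4]
Peg 1: [2]
Peg 2: [3, 1]

After move 3 (2->1):
Peg 0: [5, 4]
Peg 1: [2, 1]
Peg 2: [3]

After move 4 (2->0):
Peg 0: [5, 4, 3]
Peg 1: [2, 1]
Peg 2: []

After move 5 (1->2):
Peg 0: [5, 4, 3]
Peg 1: [2]
Peg 2: [1]

After move 6 (2->1):
Peg 0: [5, 4, 3]
Peg 1: [2, 1]
Peg 2: []

After move 7 (1->0):
Peg 0: [5, 4, 3, 1]
Peg 1: [2]
Peg 2: []

After move 8 (1->2):
Peg 0: [5, 4, 3, 1]
Peg 1: []
Peg 2: [2]

After move 9 (0->2):
Peg 0: [5, 4, 3]
Peg 1: []
Peg 2: [2, 1]

After move 10 (0->1):
Peg 0: [5, 4]
Peg 1: [3]
Peg 2: [2, 1]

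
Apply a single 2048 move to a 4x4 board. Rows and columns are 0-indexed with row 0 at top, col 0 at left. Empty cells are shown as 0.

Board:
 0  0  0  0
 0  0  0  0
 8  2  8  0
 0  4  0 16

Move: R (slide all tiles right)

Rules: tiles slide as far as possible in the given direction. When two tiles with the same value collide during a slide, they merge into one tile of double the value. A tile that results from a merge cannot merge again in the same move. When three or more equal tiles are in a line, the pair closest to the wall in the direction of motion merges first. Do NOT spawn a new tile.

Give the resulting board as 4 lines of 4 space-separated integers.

Slide right:
row 0: [0, 0, 0, 0] -> [0, 0, 0, 0]
row 1: [0, 0, 0, 0] -> [0, 0, 0, 0]
row 2: [8, 2, 8, 0] -> [0, 8, 2, 8]
row 3: [0, 4, 0, 16] -> [0, 0, 4, 16]

Answer:  0  0  0  0
 0  0  0  0
 0  8  2  8
 0  0  4 16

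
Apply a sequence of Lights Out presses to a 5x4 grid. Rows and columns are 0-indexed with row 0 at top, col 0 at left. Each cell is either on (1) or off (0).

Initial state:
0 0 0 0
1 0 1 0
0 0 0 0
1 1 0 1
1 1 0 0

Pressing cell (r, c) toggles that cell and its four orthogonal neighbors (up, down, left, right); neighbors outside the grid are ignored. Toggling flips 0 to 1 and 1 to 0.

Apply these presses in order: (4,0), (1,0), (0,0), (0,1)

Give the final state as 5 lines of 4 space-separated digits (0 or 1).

Answer: 1 0 1 0
1 0 1 0
1 0 0 0
0 1 0 1
0 0 0 0

Derivation:
After press 1 at (4,0):
0 0 0 0
1 0 1 0
0 0 0 0
0 1 0 1
0 0 0 0

After press 2 at (1,0):
1 0 0 0
0 1 1 0
1 0 0 0
0 1 0 1
0 0 0 0

After press 3 at (0,0):
0 1 0 0
1 1 1 0
1 0 0 0
0 1 0 1
0 0 0 0

After press 4 at (0,1):
1 0 1 0
1 0 1 0
1 0 0 0
0 1 0 1
0 0 0 0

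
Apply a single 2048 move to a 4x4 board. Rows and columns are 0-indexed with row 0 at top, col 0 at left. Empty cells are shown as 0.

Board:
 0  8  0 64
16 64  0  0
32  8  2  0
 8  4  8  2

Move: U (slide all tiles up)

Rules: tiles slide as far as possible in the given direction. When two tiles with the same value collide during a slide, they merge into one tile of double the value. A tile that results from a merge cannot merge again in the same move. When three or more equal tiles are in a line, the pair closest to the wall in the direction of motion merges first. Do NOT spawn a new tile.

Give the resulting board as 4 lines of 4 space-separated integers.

Slide up:
col 0: [0, 16, 32, 8] -> [16, 32, 8, 0]
col 1: [8, 64, 8, 4] -> [8, 64, 8, 4]
col 2: [0, 0, 2, 8] -> [2, 8, 0, 0]
col 3: [64, 0, 0, 2] -> [64, 2, 0, 0]

Answer: 16  8  2 64
32 64  8  2
 8  8  0  0
 0  4  0  0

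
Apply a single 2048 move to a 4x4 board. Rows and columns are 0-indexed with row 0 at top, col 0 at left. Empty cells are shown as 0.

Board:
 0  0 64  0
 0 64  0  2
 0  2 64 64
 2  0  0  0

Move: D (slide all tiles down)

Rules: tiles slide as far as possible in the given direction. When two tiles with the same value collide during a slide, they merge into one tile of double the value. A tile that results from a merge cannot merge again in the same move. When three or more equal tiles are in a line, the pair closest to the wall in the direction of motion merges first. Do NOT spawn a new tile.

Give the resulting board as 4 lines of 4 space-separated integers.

Answer:   0   0   0   0
  0   0   0   0
  0  64   0   2
  2   2 128  64

Derivation:
Slide down:
col 0: [0, 0, 0, 2] -> [0, 0, 0, 2]
col 1: [0, 64, 2, 0] -> [0, 0, 64, 2]
col 2: [64, 0, 64, 0] -> [0, 0, 0, 128]
col 3: [0, 2, 64, 0] -> [0, 0, 2, 64]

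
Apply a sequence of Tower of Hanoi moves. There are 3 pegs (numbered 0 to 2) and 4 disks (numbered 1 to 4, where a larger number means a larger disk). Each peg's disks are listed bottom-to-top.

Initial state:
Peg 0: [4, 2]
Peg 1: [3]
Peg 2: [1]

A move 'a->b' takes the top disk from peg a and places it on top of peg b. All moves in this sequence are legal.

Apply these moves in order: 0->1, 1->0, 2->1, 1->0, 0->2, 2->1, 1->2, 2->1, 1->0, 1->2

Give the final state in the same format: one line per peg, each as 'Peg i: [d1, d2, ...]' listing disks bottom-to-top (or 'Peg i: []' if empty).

After move 1 (0->1):
Peg 0: [4]
Peg 1: [3, 2]
Peg 2: [1]

After move 2 (1->0):
Peg 0: [4, 2]
Peg 1: [3]
Peg 2: [1]

After move 3 (2->1):
Peg 0: [4, 2]
Peg 1: [3, 1]
Peg 2: []

After move 4 (1->0):
Peg 0: [4, 2, 1]
Peg 1: [3]
Peg 2: []

After move 5 (0->2):
Peg 0: [4, 2]
Peg 1: [3]
Peg 2: [1]

After move 6 (2->1):
Peg 0: [4, 2]
Peg 1: [3, 1]
Peg 2: []

After move 7 (1->2):
Peg 0: [4, 2]
Peg 1: [3]
Peg 2: [1]

After move 8 (2->1):
Peg 0: [4, 2]
Peg 1: [3, 1]
Peg 2: []

After move 9 (1->0):
Peg 0: [4, 2, 1]
Peg 1: [3]
Peg 2: []

After move 10 (1->2):
Peg 0: [4, 2, 1]
Peg 1: []
Peg 2: [3]

Answer: Peg 0: [4, 2, 1]
Peg 1: []
Peg 2: [3]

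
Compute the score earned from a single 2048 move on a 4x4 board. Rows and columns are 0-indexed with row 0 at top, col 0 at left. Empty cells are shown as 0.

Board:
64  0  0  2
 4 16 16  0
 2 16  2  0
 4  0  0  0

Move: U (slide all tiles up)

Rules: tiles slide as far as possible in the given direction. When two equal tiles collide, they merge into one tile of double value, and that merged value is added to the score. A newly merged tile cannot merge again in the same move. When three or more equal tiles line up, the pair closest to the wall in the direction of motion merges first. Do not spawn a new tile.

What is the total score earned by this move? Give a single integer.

Answer: 32

Derivation:
Slide up:
col 0: [64, 4, 2, 4] -> [64, 4, 2, 4]  score +0 (running 0)
col 1: [0, 16, 16, 0] -> [32, 0, 0, 0]  score +32 (running 32)
col 2: [0, 16, 2, 0] -> [16, 2, 0, 0]  score +0 (running 32)
col 3: [2, 0, 0, 0] -> [2, 0, 0, 0]  score +0 (running 32)
Board after move:
64 32 16  2
 4  0  2  0
 2  0  0  0
 4  0  0  0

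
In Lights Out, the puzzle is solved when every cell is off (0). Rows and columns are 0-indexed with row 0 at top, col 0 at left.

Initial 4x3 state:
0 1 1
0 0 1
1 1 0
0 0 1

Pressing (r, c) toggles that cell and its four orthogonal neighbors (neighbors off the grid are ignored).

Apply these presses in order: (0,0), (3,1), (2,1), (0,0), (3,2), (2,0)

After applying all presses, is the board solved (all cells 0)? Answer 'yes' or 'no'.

After press 1 at (0,0):
1 0 1
1 0 1
1 1 0
0 0 1

After press 2 at (3,1):
1 0 1
1 0 1
1 0 0
1 1 0

After press 3 at (2,1):
1 0 1
1 1 1
0 1 1
1 0 0

After press 4 at (0,0):
0 1 1
0 1 1
0 1 1
1 0 0

After press 5 at (3,2):
0 1 1
0 1 1
0 1 0
1 1 1

After press 6 at (2,0):
0 1 1
1 1 1
1 0 0
0 1 1

Lights still on: 8

Answer: no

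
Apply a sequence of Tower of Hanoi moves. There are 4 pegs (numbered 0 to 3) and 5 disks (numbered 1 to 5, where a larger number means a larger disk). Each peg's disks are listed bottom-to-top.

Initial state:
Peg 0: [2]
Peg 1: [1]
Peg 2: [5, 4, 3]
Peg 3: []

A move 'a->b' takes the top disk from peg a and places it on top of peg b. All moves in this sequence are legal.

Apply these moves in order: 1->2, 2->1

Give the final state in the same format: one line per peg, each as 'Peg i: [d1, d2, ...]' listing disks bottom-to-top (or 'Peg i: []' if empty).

Answer: Peg 0: [2]
Peg 1: [1]
Peg 2: [5, 4, 3]
Peg 3: []

Derivation:
After move 1 (1->2):
Peg 0: [2]
Peg 1: []
Peg 2: [5, 4, 3, 1]
Peg 3: []

After move 2 (2->1):
Peg 0: [2]
Peg 1: [1]
Peg 2: [5, 4, 3]
Peg 3: []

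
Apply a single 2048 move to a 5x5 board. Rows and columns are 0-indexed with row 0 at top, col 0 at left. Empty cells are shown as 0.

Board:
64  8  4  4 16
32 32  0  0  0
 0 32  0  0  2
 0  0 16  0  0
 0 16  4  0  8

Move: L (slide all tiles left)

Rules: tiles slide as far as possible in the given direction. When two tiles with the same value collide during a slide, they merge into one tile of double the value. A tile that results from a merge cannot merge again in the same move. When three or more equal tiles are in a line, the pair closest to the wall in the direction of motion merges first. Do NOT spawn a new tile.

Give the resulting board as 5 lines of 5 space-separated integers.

Answer: 64  8  8 16  0
64  0  0  0  0
32  2  0  0  0
16  0  0  0  0
16  4  8  0  0

Derivation:
Slide left:
row 0: [64, 8, 4, 4, 16] -> [64, 8, 8, 16, 0]
row 1: [32, 32, 0, 0, 0] -> [64, 0, 0, 0, 0]
row 2: [0, 32, 0, 0, 2] -> [32, 2, 0, 0, 0]
row 3: [0, 0, 16, 0, 0] -> [16, 0, 0, 0, 0]
row 4: [0, 16, 4, 0, 8] -> [16, 4, 8, 0, 0]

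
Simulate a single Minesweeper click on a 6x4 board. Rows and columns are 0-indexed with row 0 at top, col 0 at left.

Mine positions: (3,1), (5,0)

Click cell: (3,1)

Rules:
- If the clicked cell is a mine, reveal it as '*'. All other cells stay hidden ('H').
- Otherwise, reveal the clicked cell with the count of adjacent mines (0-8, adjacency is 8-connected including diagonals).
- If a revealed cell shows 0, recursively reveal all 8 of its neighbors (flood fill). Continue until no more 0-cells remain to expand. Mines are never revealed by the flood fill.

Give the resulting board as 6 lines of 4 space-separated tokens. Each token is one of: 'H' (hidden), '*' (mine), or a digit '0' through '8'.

H H H H
H H H H
H H H H
H * H H
H H H H
H H H H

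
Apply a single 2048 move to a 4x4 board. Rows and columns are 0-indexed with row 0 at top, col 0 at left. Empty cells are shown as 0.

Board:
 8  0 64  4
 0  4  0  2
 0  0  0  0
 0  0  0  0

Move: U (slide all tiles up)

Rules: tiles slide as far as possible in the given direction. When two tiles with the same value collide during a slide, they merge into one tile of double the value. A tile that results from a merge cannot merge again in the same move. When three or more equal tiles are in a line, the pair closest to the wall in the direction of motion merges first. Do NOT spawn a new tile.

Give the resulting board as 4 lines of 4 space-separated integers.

Answer:  8  4 64  4
 0  0  0  2
 0  0  0  0
 0  0  0  0

Derivation:
Slide up:
col 0: [8, 0, 0, 0] -> [8, 0, 0, 0]
col 1: [0, 4, 0, 0] -> [4, 0, 0, 0]
col 2: [64, 0, 0, 0] -> [64, 0, 0, 0]
col 3: [4, 2, 0, 0] -> [4, 2, 0, 0]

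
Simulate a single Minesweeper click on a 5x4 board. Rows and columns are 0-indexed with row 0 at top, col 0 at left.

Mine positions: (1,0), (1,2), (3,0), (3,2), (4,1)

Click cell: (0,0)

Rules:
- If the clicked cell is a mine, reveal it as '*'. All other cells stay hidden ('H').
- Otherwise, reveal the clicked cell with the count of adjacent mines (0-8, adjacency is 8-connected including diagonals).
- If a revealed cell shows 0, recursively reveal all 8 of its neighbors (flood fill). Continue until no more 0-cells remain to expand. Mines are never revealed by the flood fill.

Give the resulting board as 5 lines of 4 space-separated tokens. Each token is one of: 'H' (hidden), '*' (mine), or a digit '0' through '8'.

1 H H H
H H H H
H H H H
H H H H
H H H H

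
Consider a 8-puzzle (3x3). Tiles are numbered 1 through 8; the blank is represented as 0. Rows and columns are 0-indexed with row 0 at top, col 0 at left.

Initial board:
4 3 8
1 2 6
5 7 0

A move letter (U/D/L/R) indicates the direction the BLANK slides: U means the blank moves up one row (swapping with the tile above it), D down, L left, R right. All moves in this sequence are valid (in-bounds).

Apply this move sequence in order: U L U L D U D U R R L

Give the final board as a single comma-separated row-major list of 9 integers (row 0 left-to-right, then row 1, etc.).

After move 1 (U):
4 3 8
1 2 0
5 7 6

After move 2 (L):
4 3 8
1 0 2
5 7 6

After move 3 (U):
4 0 8
1 3 2
5 7 6

After move 4 (L):
0 4 8
1 3 2
5 7 6

After move 5 (D):
1 4 8
0 3 2
5 7 6

After move 6 (U):
0 4 8
1 3 2
5 7 6

After move 7 (D):
1 4 8
0 3 2
5 7 6

After move 8 (U):
0 4 8
1 3 2
5 7 6

After move 9 (R):
4 0 8
1 3 2
5 7 6

After move 10 (R):
4 8 0
1 3 2
5 7 6

After move 11 (L):
4 0 8
1 3 2
5 7 6

Answer: 4, 0, 8, 1, 3, 2, 5, 7, 6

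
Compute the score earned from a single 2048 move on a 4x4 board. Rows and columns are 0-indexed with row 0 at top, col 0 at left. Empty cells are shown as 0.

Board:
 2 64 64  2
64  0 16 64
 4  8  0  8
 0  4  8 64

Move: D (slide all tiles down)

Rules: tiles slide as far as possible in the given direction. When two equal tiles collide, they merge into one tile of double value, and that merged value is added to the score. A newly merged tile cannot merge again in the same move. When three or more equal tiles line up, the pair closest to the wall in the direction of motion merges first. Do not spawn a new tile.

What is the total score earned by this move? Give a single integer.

Slide down:
col 0: [2, 64, 4, 0] -> [0, 2, 64, 4]  score +0 (running 0)
col 1: [64, 0, 8, 4] -> [0, 64, 8, 4]  score +0 (running 0)
col 2: [64, 16, 0, 8] -> [0, 64, 16, 8]  score +0 (running 0)
col 3: [2, 64, 8, 64] -> [2, 64, 8, 64]  score +0 (running 0)
Board after move:
 0  0  0  2
 2 64 64 64
64  8 16  8
 4  4  8 64

Answer: 0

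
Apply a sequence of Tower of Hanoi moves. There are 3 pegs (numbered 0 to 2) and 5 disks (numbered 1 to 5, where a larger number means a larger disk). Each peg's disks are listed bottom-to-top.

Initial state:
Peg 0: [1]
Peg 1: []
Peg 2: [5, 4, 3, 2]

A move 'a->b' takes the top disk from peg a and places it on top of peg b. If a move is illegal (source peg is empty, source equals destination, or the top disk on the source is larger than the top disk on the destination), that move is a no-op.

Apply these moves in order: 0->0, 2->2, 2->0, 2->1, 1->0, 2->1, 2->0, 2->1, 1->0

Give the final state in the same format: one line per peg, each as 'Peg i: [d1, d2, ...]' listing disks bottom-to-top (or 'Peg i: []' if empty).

After move 1 (0->0):
Peg 0: [1]
Peg 1: []
Peg 2: [5, 4, 3, 2]

After move 2 (2->2):
Peg 0: [1]
Peg 1: []
Peg 2: [5, 4, 3, 2]

After move 3 (2->0):
Peg 0: [1]
Peg 1: []
Peg 2: [5, 4, 3, 2]

After move 4 (2->1):
Peg 0: [1]
Peg 1: [2]
Peg 2: [5, 4, 3]

After move 5 (1->0):
Peg 0: [1]
Peg 1: [2]
Peg 2: [5, 4, 3]

After move 6 (2->1):
Peg 0: [1]
Peg 1: [2]
Peg 2: [5, 4, 3]

After move 7 (2->0):
Peg 0: [1]
Peg 1: [2]
Peg 2: [5, 4, 3]

After move 8 (2->1):
Peg 0: [1]
Peg 1: [2]
Peg 2: [5, 4, 3]

After move 9 (1->0):
Peg 0: [1]
Peg 1: [2]
Peg 2: [5, 4, 3]

Answer: Peg 0: [1]
Peg 1: [2]
Peg 2: [5, 4, 3]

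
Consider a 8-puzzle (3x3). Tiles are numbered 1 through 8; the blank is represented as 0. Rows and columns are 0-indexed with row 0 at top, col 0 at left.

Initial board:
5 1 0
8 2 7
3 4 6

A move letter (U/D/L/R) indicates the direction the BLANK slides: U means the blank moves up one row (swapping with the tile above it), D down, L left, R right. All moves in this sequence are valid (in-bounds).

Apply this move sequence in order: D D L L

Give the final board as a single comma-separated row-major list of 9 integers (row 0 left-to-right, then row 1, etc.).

Answer: 5, 1, 7, 8, 2, 6, 0, 3, 4

Derivation:
After move 1 (D):
5 1 7
8 2 0
3 4 6

After move 2 (D):
5 1 7
8 2 6
3 4 0

After move 3 (L):
5 1 7
8 2 6
3 0 4

After move 4 (L):
5 1 7
8 2 6
0 3 4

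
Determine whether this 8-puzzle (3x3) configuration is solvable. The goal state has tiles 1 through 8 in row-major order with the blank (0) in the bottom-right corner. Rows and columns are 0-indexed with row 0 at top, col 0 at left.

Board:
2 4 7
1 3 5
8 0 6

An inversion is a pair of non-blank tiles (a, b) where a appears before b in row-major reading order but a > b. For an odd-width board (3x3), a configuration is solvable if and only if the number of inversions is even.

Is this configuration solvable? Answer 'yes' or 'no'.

Inversions (pairs i<j in row-major order where tile[i] > tile[j] > 0): 8
8 is even, so the puzzle is solvable.

Answer: yes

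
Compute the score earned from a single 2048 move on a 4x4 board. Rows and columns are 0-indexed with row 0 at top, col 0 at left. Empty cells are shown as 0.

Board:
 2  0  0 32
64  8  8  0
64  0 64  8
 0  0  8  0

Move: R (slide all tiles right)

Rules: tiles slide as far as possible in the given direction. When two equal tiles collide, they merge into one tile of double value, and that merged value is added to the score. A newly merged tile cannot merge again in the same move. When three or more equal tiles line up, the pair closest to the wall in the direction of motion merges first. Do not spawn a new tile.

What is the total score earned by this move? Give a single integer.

Answer: 144

Derivation:
Slide right:
row 0: [2, 0, 0, 32] -> [0, 0, 2, 32]  score +0 (running 0)
row 1: [64, 8, 8, 0] -> [0, 0, 64, 16]  score +16 (running 16)
row 2: [64, 0, 64, 8] -> [0, 0, 128, 8]  score +128 (running 144)
row 3: [0, 0, 8, 0] -> [0, 0, 0, 8]  score +0 (running 144)
Board after move:
  0   0   2  32
  0   0  64  16
  0   0 128   8
  0   0   0   8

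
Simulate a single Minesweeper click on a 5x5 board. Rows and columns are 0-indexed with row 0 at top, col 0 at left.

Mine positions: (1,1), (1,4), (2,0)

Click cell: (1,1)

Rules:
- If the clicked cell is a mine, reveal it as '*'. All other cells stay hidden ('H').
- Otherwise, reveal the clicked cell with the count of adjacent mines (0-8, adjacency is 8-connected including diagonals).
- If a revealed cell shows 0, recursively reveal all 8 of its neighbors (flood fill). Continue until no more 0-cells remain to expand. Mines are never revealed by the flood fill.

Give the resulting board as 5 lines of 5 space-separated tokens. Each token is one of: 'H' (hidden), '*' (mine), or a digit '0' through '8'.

H H H H H
H * H H H
H H H H H
H H H H H
H H H H H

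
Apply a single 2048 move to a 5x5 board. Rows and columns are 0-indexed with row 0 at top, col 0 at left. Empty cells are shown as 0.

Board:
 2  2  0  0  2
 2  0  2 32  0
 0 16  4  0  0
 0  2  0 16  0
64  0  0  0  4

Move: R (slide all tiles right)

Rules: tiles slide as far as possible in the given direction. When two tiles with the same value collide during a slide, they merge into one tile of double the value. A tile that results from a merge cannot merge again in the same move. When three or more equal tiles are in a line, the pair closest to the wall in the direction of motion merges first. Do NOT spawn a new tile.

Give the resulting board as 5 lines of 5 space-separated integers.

Answer:  0  0  0  2  4
 0  0  0  4 32
 0  0  0 16  4
 0  0  0  2 16
 0  0  0 64  4

Derivation:
Slide right:
row 0: [2, 2, 0, 0, 2] -> [0, 0, 0, 2, 4]
row 1: [2, 0, 2, 32, 0] -> [0, 0, 0, 4, 32]
row 2: [0, 16, 4, 0, 0] -> [0, 0, 0, 16, 4]
row 3: [0, 2, 0, 16, 0] -> [0, 0, 0, 2, 16]
row 4: [64, 0, 0, 0, 4] -> [0, 0, 0, 64, 4]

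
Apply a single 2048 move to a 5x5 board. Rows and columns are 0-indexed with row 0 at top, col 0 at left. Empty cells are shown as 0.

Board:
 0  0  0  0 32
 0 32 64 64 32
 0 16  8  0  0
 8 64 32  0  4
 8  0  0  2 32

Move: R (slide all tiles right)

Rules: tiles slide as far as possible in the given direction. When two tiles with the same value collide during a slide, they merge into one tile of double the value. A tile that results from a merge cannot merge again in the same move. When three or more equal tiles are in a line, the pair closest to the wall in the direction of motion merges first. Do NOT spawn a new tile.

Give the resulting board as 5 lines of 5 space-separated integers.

Slide right:
row 0: [0, 0, 0, 0, 32] -> [0, 0, 0, 0, 32]
row 1: [0, 32, 64, 64, 32] -> [0, 0, 32, 128, 32]
row 2: [0, 16, 8, 0, 0] -> [0, 0, 0, 16, 8]
row 3: [8, 64, 32, 0, 4] -> [0, 8, 64, 32, 4]
row 4: [8, 0, 0, 2, 32] -> [0, 0, 8, 2, 32]

Answer:   0   0   0   0  32
  0   0  32 128  32
  0   0   0  16   8
  0   8  64  32   4
  0   0   8   2  32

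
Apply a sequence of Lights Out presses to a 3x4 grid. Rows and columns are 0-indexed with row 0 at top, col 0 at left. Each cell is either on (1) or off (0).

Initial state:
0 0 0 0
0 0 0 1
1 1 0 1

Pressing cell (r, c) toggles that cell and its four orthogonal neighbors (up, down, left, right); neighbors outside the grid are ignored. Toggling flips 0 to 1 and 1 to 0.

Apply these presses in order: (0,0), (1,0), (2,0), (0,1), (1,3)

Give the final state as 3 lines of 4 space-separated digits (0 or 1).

After press 1 at (0,0):
1 1 0 0
1 0 0 1
1 1 0 1

After press 2 at (1,0):
0 1 0 0
0 1 0 1
0 1 0 1

After press 3 at (2,0):
0 1 0 0
1 1 0 1
1 0 0 1

After press 4 at (0,1):
1 0 1 0
1 0 0 1
1 0 0 1

After press 5 at (1,3):
1 0 1 1
1 0 1 0
1 0 0 0

Answer: 1 0 1 1
1 0 1 0
1 0 0 0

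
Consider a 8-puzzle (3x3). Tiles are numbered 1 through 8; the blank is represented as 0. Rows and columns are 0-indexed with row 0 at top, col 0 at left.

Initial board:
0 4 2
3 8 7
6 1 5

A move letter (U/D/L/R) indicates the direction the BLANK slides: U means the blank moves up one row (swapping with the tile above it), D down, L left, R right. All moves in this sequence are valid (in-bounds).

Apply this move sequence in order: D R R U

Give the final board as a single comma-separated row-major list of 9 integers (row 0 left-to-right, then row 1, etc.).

Answer: 3, 4, 0, 8, 7, 2, 6, 1, 5

Derivation:
After move 1 (D):
3 4 2
0 8 7
6 1 5

After move 2 (R):
3 4 2
8 0 7
6 1 5

After move 3 (R):
3 4 2
8 7 0
6 1 5

After move 4 (U):
3 4 0
8 7 2
6 1 5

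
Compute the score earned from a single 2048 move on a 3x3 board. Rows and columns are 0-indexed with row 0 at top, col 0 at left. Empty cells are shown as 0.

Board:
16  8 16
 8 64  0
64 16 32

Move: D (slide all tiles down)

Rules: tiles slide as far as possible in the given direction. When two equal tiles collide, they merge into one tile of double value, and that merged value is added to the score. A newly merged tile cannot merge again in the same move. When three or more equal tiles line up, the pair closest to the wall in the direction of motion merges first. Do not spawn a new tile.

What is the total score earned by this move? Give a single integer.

Slide down:
col 0: [16, 8, 64] -> [16, 8, 64]  score +0 (running 0)
col 1: [8, 64, 16] -> [8, 64, 16]  score +0 (running 0)
col 2: [16, 0, 32] -> [0, 16, 32]  score +0 (running 0)
Board after move:
16  8  0
 8 64 16
64 16 32

Answer: 0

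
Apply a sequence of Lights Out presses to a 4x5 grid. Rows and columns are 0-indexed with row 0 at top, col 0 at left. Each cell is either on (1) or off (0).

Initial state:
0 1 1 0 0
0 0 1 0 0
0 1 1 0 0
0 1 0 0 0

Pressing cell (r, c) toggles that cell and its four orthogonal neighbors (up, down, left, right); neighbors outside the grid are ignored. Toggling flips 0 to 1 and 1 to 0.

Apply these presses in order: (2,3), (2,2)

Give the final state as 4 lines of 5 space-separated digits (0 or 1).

After press 1 at (2,3):
0 1 1 0 0
0 0 1 1 0
0 1 0 1 1
0 1 0 1 0

After press 2 at (2,2):
0 1 1 0 0
0 0 0 1 0
0 0 1 0 1
0 1 1 1 0

Answer: 0 1 1 0 0
0 0 0 1 0
0 0 1 0 1
0 1 1 1 0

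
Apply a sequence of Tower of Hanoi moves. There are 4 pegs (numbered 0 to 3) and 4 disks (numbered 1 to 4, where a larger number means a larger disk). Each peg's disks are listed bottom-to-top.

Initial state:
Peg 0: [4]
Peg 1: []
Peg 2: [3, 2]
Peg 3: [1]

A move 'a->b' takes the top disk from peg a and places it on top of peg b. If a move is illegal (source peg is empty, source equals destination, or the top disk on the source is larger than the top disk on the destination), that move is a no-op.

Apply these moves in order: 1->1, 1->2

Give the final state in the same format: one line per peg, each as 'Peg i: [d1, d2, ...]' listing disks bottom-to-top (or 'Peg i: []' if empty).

After move 1 (1->1):
Peg 0: [4]
Peg 1: []
Peg 2: [3, 2]
Peg 3: [1]

After move 2 (1->2):
Peg 0: [4]
Peg 1: []
Peg 2: [3, 2]
Peg 3: [1]

Answer: Peg 0: [4]
Peg 1: []
Peg 2: [3, 2]
Peg 3: [1]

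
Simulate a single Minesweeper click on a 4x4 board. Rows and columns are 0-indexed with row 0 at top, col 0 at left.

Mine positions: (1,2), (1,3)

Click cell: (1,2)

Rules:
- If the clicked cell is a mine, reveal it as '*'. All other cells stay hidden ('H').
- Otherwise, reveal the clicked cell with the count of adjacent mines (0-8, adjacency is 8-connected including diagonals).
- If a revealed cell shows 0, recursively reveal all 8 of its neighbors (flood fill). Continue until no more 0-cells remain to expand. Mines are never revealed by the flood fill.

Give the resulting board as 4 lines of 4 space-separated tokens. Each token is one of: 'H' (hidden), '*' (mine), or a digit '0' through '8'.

H H H H
H H * H
H H H H
H H H H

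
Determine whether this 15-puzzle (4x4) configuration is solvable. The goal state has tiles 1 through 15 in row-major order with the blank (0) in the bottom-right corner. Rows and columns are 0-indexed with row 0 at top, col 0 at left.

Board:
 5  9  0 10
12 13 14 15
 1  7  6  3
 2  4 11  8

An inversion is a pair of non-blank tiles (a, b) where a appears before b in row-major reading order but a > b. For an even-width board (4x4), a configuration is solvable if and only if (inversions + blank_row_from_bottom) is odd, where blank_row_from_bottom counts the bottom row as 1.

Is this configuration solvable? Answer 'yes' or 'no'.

Inversions: 59
Blank is in row 0 (0-indexed from top), which is row 4 counting from the bottom (bottom = 1).
59 + 4 = 63, which is odd, so the puzzle is solvable.

Answer: yes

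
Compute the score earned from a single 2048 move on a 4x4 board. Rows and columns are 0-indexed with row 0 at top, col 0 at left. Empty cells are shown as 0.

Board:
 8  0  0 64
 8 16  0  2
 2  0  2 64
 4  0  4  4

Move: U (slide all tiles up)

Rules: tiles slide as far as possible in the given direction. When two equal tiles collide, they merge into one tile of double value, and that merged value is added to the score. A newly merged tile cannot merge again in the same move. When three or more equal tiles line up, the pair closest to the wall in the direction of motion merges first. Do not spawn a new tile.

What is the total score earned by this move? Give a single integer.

Slide up:
col 0: [8, 8, 2, 4] -> [16, 2, 4, 0]  score +16 (running 16)
col 1: [0, 16, 0, 0] -> [16, 0, 0, 0]  score +0 (running 16)
col 2: [0, 0, 2, 4] -> [2, 4, 0, 0]  score +0 (running 16)
col 3: [64, 2, 64, 4] -> [64, 2, 64, 4]  score +0 (running 16)
Board after move:
16 16  2 64
 2  0  4  2
 4  0  0 64
 0  0  0  4

Answer: 16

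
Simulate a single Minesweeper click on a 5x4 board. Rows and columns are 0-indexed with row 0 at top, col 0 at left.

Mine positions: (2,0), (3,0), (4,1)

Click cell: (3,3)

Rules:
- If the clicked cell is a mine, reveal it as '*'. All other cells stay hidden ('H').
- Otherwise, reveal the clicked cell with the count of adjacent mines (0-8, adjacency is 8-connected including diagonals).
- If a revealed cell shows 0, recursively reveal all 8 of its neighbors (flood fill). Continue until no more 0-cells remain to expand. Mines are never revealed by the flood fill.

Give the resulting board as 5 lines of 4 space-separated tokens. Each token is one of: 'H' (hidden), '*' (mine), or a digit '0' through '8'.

0 0 0 0
1 1 0 0
H 2 0 0
H 3 1 0
H H 1 0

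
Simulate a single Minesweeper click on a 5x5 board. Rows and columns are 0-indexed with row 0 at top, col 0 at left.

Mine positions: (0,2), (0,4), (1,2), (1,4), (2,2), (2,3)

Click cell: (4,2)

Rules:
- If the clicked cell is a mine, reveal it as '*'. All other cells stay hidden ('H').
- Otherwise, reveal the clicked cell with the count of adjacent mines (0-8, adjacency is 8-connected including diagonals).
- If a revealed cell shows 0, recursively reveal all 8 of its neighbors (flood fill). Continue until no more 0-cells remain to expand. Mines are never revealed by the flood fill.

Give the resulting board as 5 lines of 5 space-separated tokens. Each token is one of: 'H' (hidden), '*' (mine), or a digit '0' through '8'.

0 2 H H H
0 3 H H H
0 2 H H H
0 1 2 2 1
0 0 0 0 0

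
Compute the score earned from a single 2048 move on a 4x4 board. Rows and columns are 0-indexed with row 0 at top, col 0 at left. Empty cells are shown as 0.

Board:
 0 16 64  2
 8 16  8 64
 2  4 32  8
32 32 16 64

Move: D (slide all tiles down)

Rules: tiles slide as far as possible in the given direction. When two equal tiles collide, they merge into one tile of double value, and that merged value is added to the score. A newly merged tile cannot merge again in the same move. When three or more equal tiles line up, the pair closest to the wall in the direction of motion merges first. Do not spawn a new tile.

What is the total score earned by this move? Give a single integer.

Slide down:
col 0: [0, 8, 2, 32] -> [0, 8, 2, 32]  score +0 (running 0)
col 1: [16, 16, 4, 32] -> [0, 32, 4, 32]  score +32 (running 32)
col 2: [64, 8, 32, 16] -> [64, 8, 32, 16]  score +0 (running 32)
col 3: [2, 64, 8, 64] -> [2, 64, 8, 64]  score +0 (running 32)
Board after move:
 0  0 64  2
 8 32  8 64
 2  4 32  8
32 32 16 64

Answer: 32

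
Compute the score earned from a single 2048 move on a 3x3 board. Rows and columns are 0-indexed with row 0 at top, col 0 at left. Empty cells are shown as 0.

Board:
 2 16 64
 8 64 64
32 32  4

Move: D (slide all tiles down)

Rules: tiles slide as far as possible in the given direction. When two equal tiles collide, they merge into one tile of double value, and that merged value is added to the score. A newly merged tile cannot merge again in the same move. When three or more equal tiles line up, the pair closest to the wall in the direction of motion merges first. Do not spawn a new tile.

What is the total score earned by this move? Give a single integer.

Slide down:
col 0: [2, 8, 32] -> [2, 8, 32]  score +0 (running 0)
col 1: [16, 64, 32] -> [16, 64, 32]  score +0 (running 0)
col 2: [64, 64, 4] -> [0, 128, 4]  score +128 (running 128)
Board after move:
  2  16   0
  8  64 128
 32  32   4

Answer: 128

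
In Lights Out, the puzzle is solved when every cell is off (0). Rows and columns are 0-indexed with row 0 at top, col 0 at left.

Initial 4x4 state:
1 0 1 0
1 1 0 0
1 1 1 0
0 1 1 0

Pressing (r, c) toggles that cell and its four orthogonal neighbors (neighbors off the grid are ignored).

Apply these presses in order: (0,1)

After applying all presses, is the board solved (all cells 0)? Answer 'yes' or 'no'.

After press 1 at (0,1):
0 1 0 0
1 0 0 0
1 1 1 0
0 1 1 0

Lights still on: 7

Answer: no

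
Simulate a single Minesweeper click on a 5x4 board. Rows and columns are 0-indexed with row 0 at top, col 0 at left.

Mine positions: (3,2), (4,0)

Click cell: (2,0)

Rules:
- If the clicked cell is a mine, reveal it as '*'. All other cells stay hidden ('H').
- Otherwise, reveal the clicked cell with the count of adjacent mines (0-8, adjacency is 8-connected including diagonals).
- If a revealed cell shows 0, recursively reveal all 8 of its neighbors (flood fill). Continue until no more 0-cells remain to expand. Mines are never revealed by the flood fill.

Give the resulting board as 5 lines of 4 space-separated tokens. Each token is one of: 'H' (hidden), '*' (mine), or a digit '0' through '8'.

0 0 0 0
0 0 0 0
0 1 1 1
1 2 H H
H H H H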